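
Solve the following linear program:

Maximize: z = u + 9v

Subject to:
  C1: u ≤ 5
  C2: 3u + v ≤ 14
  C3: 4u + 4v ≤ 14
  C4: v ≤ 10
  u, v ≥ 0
Each vertex is the intersection of two constraint boundaries that also satisfies all remaining constraints:
  u = 0 and v = 0 → (0, 0)
  4u + 4v = 14 and v = 0 → (3.5, 0)
  4u + 4v = 14 and u = 0 → (0, 3.5)

Evaluating z = u + 9v at each vertex:
  (0, 0): z = 0
  (3.5, 0): z = 3.5
  (0, 3.5): z = 31.5

The maximum is at (0, 3.5) with z = 31.5.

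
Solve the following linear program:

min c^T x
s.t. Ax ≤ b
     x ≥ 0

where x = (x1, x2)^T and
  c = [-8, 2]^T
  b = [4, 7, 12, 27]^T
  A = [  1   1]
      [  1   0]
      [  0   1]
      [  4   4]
Each vertex is the intersection of two constraint boundaries that also satisfies all remaining constraints:
  x1 = 0 and x2 = 0 → (0, 0)
  x1 + x2 = 4 and x2 = 0 → (4, 0)
  x1 + x2 = 4 and x1 = 0 → (0, 4)

Evaluating z = -8x1 + 2x2 at each vertex:
  (0, 0): z = 0
  (4, 0): z = -32
  (0, 4): z = 8

The minimum is at (4, 0) with z = -32.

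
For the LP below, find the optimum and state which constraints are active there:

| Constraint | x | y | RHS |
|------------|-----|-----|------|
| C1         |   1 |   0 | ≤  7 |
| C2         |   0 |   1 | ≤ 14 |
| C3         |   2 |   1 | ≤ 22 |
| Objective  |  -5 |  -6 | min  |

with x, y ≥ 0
Optimal: x = 4, y = 14
Binding: C2, C3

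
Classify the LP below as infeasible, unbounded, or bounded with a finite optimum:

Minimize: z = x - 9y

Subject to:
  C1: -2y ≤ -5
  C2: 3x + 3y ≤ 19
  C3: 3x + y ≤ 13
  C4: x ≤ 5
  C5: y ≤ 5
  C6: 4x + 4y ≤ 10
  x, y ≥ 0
The point (0, 2.5) satisfies every constraint, so the LP is feasible; the constraints give x ≤ 5 and y ≤ 5, which with x, y ≥ 0 keep the feasible region inside a bounded box. A feasible, bounded LP attains a finite optimum at a vertex.

The LP has an optimal solution: (0, 2.5) with z = -22.5.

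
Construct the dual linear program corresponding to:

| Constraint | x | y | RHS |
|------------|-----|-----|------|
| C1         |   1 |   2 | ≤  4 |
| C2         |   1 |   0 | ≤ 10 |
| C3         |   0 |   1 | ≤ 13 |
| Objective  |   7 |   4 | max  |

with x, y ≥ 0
Minimize: z = 4y1 + 10y2 + 13y3

Subject to:
  C1: -y1 - y2 ≤ -7
  C2: -2y1 - y3 ≤ -4
  y1, y2, y3 ≥ 0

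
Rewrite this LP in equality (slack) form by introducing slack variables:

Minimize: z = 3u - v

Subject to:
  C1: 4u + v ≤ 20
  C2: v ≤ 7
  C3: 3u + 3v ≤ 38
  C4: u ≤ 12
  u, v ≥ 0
min z = 3u - v

s.t.
  4u + v + s1 = 20
  v + s2 = 7
  3u + 3v + s3 = 38
  u + s4 = 12
  u, v, s1, s2, s3, s4 ≥ 0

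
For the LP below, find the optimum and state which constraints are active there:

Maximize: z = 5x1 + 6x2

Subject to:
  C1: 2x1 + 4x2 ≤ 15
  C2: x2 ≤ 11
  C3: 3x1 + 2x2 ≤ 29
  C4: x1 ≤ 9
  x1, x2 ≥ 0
Optimal: x1 = 7.5, x2 = 0
Slack at optimum:
  C1: slack = 0 (binding)
  C2: slack = 11
  C3: slack = 6.5
  C4: slack = 1.5
  x1 ≥ 0: x1 = 7.5
  x2 ≥ 0: x2 = 0 (binding)
Binding constraints: C1, x2 ≥ 0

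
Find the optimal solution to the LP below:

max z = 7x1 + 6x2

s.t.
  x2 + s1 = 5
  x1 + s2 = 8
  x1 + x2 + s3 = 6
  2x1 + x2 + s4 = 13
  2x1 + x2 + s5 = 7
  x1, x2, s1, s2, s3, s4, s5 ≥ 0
Each vertex is the intersection of two constraint boundaries that also satisfies all remaining constraints:
  x1 = 0 and x2 = 0 → (0, 0)
  2x1 + x2 = 7 and x2 = 0 → (3.5, 0)
  x2 = 5 and x1 + x2 = 6 → (1, 5)
  x2 = 5 and x1 = 0 → (0, 5)

Evaluating z = 7x1 + 6x2 at each vertex:
  (0, 0): z = 0
  (3.5, 0): z = 24.5
  (1, 5): z = 37
  (0, 5): z = 30

The maximum is at (1, 5) with z = 37.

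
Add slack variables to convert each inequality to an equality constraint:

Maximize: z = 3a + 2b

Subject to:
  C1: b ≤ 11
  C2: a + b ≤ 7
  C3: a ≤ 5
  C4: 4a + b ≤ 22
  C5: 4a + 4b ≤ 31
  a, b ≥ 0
max z = 3a + 2b

s.t.
  b + s1 = 11
  a + b + s2 = 7
  a + s3 = 5
  4a + b + s4 = 22
  4a + 4b + s5 = 31
  a, b, s1, s2, s3, s4, s5 ≥ 0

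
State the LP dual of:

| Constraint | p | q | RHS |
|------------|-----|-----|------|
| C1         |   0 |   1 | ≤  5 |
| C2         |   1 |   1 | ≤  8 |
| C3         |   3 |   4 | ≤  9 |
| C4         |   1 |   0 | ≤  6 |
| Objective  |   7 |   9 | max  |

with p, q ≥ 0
Minimize: z = 5y1 + 8y2 + 9y3 + 6y4

Subject to:
  C1: -y2 - 3y3 - y4 ≤ -7
  C2: -y1 - y2 - 4y3 ≤ -9
  y1, y2, y3, y4 ≥ 0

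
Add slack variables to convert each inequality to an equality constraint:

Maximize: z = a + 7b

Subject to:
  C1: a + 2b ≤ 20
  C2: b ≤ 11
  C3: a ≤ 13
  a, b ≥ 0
max z = a + 7b

s.t.
  a + 2b + s1 = 20
  b + s2 = 11
  a + s3 = 13
  a, b, s1, s2, s3 ≥ 0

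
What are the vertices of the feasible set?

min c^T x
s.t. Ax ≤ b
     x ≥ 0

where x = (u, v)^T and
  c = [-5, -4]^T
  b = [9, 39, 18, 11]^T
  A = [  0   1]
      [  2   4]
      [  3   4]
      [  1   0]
Each vertex is the intersection of two constraint boundaries that also satisfies all remaining constraints:
  u = 0 and v = 0 → (0, 0)
  3u + 4v = 18 and v = 0 → (6, 0)
  3u + 4v = 18 and u = 0 → (0, 4.5)

Vertices: (0, 0), (6, 0), (0, 4.5)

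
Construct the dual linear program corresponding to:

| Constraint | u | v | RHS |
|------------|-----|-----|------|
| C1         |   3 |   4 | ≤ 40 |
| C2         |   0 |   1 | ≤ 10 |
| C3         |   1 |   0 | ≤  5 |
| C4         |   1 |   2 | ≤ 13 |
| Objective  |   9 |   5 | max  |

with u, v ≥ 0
Minimize: z = 40y1 + 10y2 + 5y3 + 13y4

Subject to:
  C1: -3y1 - y3 - y4 ≤ -9
  C2: -4y1 - y2 - 2y4 ≤ -5
  y1, y2, y3, y4 ≥ 0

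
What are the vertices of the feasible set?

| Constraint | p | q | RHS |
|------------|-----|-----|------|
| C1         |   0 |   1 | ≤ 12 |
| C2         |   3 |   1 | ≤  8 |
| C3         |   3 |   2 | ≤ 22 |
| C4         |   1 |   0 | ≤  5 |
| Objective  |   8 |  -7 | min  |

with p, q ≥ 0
Each vertex is the intersection of two constraint boundaries that also satisfies all remaining constraints:
  p = 0 and q = 0 → (0, 0)
  3p + q = 8 and q = 0 → (2.667, 0)
  3p + q = 8 and p = 0 → (0, 8)

Vertices: (0, 0), (2.667, 0), (0, 8)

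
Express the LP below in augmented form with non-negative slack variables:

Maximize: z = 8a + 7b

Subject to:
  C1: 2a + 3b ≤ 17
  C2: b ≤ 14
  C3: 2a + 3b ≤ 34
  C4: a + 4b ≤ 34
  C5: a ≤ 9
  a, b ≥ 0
max z = 8a + 7b

s.t.
  2a + 3b + s1 = 17
  b + s2 = 14
  2a + 3b + s3 = 34
  a + 4b + s4 = 34
  a + s5 = 9
  a, b, s1, s2, s3, s4, s5 ≥ 0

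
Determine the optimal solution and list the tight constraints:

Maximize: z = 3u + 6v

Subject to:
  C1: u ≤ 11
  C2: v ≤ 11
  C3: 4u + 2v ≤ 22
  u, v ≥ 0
Optimal: u = 0, v = 11
Binding: C2, C3, u ≥ 0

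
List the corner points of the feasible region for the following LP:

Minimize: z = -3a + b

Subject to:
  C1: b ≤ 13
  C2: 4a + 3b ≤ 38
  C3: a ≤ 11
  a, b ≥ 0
Each vertex is the intersection of two constraint boundaries that also satisfies all remaining constraints:
  a = 0 and b = 0 → (0, 0)
  4a + 3b = 38 and b = 0 → (9.5, 0)
  4a + 3b = 38 and a = 0 → (0, 12.67)

Vertices: (0, 0), (9.5, 0), (0, 12.67)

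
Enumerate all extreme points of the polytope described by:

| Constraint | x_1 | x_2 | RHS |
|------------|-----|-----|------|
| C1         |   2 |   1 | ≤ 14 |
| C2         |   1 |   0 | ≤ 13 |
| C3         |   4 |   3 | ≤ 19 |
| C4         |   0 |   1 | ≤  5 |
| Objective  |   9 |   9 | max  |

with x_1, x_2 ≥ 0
Each vertex is the intersection of two constraint boundaries that also satisfies all remaining constraints:
  x_1 = 0 and x_2 = 0 → (0, 0)
  4x_1 + 3x_2 = 19 and x_2 = 0 → (4.75, 0)
  4x_1 + 3x_2 = 19 and x_2 = 5 → (1, 5)
  x_2 = 5 and x_1 = 0 → (0, 5)

Vertices: (0, 0), (4.75, 0), (1, 5), (0, 5)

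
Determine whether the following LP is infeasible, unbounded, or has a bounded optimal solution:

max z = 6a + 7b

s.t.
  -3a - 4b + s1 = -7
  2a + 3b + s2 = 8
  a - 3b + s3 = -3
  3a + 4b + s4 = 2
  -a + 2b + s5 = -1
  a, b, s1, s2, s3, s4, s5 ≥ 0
The row 3a + 4b + s4 = 2 with s4 ≥ 0 requires 3a + 4b ≤ 2, while the row -3a - 4b + s1 = -7 with s1 ≥ 0 is equivalent to 3a + 4b ≥ 7. Together they would need 7 ≤ 3a + 4b ≤ 2, which is impossible since 7 > 2. No point satisfies all constraints.

The feasible region is empty; the LP is infeasible.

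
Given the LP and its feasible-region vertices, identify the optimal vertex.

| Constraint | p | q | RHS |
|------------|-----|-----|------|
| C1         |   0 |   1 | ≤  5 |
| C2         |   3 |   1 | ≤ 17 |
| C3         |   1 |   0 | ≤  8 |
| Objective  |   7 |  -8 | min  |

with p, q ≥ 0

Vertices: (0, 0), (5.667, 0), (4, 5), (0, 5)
Evaluating z = 7p - 8q at each vertex:
  (0, 0): z = 0
  (5.667, 0): z = 39.67
  (4, 5): z = -12
  (0, 5): z = -40

The smallest value is z = -40, attained at (0, 5).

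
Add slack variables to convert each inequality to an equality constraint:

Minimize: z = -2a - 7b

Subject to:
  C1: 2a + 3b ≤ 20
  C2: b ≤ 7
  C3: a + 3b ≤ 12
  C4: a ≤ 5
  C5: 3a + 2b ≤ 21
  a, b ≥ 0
min z = -2a - 7b

s.t.
  2a + 3b + s1 = 20
  b + s2 = 7
  a + 3b + s3 = 12
  a + s4 = 5
  3a + 2b + s5 = 21
  a, b, s1, s2, s3, s4, s5 ≥ 0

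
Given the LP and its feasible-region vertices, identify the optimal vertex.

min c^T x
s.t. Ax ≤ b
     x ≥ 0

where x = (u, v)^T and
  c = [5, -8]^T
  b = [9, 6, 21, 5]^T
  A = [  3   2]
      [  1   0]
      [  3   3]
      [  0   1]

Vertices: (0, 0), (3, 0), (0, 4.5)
(0, 4.5) with z = -36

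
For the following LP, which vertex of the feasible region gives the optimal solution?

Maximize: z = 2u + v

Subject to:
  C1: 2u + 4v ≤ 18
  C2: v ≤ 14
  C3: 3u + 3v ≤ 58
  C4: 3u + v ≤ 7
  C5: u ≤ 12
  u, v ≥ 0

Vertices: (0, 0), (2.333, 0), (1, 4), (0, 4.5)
Evaluating z = 2u + v at each vertex:
  (0, 0): z = 0
  (2.333, 0): z = 4.667
  (1, 4): z = 6
  (0, 4.5): z = 4.5

The largest value is z = 6, attained at (1, 4).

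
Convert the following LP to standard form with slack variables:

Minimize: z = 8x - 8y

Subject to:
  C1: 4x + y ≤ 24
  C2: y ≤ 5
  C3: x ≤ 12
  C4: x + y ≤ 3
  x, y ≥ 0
min z = 8x - 8y

s.t.
  4x + y + s1 = 24
  y + s2 = 5
  x + s3 = 12
  x + y + s4 = 3
  x, y, s1, s2, s3, s4 ≥ 0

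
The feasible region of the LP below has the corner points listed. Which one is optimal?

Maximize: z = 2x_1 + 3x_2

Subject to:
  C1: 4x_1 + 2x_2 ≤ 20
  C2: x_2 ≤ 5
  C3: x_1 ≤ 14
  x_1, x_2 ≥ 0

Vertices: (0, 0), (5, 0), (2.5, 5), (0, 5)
Evaluating z = 2x_1 + 3x_2 at each vertex:
  (0, 0): z = 0
  (5, 0): z = 10
  (2.5, 5): z = 20
  (0, 5): z = 15

The largest value is z = 20, attained at (2.5, 5).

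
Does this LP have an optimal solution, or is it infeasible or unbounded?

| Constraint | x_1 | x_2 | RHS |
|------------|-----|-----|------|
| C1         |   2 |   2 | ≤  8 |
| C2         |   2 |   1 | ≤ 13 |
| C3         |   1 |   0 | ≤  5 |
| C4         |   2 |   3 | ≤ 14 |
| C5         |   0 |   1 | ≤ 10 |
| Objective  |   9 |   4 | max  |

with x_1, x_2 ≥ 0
The point (4, 0) satisfies every constraint, so the LP is feasible; the constraints give x_1 ≤ 5 and x_2 ≤ 10, which with x_1, x_2 ≥ 0 keep the feasible region inside a bounded box. A feasible, bounded LP attains a finite optimum at a vertex.

Evaluating z = 9x_1 + 4x_2 at each vertex:
  (0, 0): z = 0
  (4, 0): z = 36
  (0, 4): z = 16

Bounded optimum: z* = 36 at (4, 0).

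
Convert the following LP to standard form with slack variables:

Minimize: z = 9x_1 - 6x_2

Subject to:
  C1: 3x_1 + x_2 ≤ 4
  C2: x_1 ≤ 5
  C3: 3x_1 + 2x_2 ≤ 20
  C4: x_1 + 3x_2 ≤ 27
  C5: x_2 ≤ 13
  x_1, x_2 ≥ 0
min z = 9x_1 - 6x_2

s.t.
  3x_1 + x_2 + s1 = 4
  x_1 + s2 = 5
  3x_1 + 2x_2 + s3 = 20
  x_1 + 3x_2 + s4 = 27
  x_2 + s5 = 13
  x_1, x_2, s1, s2, s3, s4, s5 ≥ 0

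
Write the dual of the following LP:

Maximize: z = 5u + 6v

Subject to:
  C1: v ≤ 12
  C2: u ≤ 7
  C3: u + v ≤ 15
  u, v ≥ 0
Minimize: z = 12y1 + 7y2 + 15y3

Subject to:
  C1: -y2 - y3 ≤ -5
  C2: -y1 - y3 ≤ -6
  y1, y2, y3 ≥ 0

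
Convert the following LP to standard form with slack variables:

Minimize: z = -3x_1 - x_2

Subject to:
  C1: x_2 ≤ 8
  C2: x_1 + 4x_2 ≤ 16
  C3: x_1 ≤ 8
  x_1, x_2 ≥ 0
min z = -3x_1 - x_2

s.t.
  x_2 + s1 = 8
  x_1 + 4x_2 + s2 = 16
  x_1 + s3 = 8
  x_1, x_2, s1, s2, s3 ≥ 0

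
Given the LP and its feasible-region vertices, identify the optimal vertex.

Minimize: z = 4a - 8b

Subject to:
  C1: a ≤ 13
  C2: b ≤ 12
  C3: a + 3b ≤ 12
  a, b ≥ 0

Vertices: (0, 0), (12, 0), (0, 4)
Evaluating z = 4a - 8b at each vertex:
  (0, 0): z = 0
  (12, 0): z = 48
  (0, 4): z = -32

The smallest value is z = -32, attained at (0, 4).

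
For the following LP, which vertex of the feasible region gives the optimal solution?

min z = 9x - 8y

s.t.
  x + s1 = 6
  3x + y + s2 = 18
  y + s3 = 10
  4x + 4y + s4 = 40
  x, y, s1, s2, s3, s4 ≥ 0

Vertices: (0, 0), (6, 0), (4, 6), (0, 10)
Evaluating z = 9x - 8y at each vertex:
  (0, 0): z = 0
  (6, 0): z = 54
  (4, 6): z = -12
  (0, 10): z = -80

The smallest value is z = -80, attained at (0, 10).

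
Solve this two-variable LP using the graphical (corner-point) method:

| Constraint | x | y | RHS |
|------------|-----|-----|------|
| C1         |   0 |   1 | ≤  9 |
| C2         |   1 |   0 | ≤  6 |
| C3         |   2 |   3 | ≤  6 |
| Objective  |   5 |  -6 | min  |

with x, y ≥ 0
x = 0, y = 2, z = -12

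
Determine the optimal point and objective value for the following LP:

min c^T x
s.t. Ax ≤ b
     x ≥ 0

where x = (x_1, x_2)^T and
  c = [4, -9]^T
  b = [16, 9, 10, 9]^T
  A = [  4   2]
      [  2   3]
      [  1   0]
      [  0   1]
Each vertex is the intersection of two constraint boundaries that also satisfies all remaining constraints:
  x_1 = 0 and x_2 = 0 → (0, 0)
  4x_1 + 2x_2 = 16 and x_2 = 0 → (4, 0)
  4x_1 + 2x_2 = 16 and 2x_1 + 3x_2 = 9 → (3.75, 0.5)
  2x_1 + 3x_2 = 9 and x_1 = 0 → (0, 3)

Evaluating z = 4x_1 - 9x_2 at each vertex:
  (0, 0): z = 0
  (4, 0): z = 16
  (3.75, 0.5): z = 10.5
  (0, 3): z = -27

The minimum is at (0, 3) with z = -27.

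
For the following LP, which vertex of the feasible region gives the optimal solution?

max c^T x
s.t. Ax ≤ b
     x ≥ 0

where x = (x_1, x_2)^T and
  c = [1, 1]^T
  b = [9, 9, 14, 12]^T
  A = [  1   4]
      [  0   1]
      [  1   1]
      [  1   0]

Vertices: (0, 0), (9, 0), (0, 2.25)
(9, 0) with z = 9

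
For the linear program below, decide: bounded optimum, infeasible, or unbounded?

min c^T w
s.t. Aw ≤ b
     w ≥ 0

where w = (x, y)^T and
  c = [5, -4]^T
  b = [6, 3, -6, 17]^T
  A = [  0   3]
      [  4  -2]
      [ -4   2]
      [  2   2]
One constraint requires 4x - 2y ≤ 3, while the constraint -4x + 2y ≤ -6 is equivalent to 4x - 2y ≥ 6. Together they would need 6 ≤ 4x - 2y ≤ 3, which is impossible since 6 > 3. No point satisfies all constraints.

Infeasible — the constraint set is empty.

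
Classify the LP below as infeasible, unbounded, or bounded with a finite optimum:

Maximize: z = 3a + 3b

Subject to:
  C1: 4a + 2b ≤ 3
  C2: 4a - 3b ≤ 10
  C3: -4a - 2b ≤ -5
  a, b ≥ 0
C1 requires 4a + 2b ≤ 3, while C3 (-4a - 2b ≤ -5) is equivalent to 4a + 2b ≥ 5. Together they would need 5 ≤ 4a + 2b ≤ 3, which is impossible since 5 > 3. No point satisfies all constraints.

The feasible region is empty; the LP is infeasible.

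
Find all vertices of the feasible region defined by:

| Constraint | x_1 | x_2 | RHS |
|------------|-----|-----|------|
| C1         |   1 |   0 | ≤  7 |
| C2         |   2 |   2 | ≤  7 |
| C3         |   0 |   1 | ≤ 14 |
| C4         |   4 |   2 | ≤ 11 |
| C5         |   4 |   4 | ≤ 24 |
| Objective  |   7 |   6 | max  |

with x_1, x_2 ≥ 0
Each vertex is the intersection of two constraint boundaries that also satisfies all remaining constraints:
  x_1 = 0 and x_2 = 0 → (0, 0)
  4x_1 + 2x_2 = 11 and x_2 = 0 → (2.75, 0)
  2x_1 + 2x_2 = 7 and 4x_1 + 2x_2 = 11 → (2, 1.5)
  2x_1 + 2x_2 = 7 and x_1 = 0 → (0, 3.5)

Vertices: (0, 0), (2.75, 0), (2, 1.5), (0, 3.5)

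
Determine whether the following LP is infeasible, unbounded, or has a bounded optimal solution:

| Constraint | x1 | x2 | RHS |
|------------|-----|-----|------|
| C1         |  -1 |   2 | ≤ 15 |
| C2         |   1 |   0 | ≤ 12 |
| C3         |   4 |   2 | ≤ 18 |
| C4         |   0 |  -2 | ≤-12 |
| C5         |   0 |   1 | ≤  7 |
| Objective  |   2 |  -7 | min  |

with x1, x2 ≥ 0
The point (0, 7) satisfies every constraint, so the LP is feasible; the constraints give x1 ≤ 12 and x2 ≤ 7, which with x1, x2 ≥ 0 keep the feasible region inside a bounded box. A feasible, bounded LP attains a finite optimum at a vertex.

Evaluating z = 2x1 - 7x2 at each vertex:
  (0, 6): z = -42
  (1.5, 6): z = -39
  (1, 7): z = -47
  (0, 7): z = -49

Feasible with finite optimum z* = -49 at (0, 7).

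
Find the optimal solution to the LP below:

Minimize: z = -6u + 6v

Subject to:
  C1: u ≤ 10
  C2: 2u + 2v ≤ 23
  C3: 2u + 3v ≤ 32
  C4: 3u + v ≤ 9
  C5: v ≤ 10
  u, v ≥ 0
Each vertex is the intersection of two constraint boundaries that also satisfies all remaining constraints:
  u = 0 and v = 0 → (0, 0)
  3u + v = 9 and v = 0 → (3, 0)
  3u + v = 9 and u = 0 → (0, 9)

Evaluating z = -6u + 6v at each vertex:
  (0, 0): z = 0
  (3, 0): z = -18
  (0, 9): z = 54

The minimum is at (3, 0) with z = -18.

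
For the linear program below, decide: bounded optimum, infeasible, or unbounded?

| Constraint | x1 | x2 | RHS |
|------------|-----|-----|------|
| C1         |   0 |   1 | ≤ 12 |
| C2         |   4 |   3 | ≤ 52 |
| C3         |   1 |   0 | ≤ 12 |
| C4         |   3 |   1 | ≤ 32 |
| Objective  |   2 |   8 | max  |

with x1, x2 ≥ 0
The point (4, 12) satisfies every constraint, so the LP is feasible; the constraints give x1 ≤ 12 and x2 ≤ 12, which with x1, x2 ≥ 0 keep the feasible region inside a bounded box. A feasible, bounded LP attains a finite optimum at a vertex.

Evaluating z = 2x1 + 8x2 at each vertex:
  (0, 0): z = 0
  (10.67, 0): z = 21.33
  (8.8, 5.6): z = 62.4
  (4, 12): z = 104
  (0, 12): z = 96

The LP has an optimal solution: (4, 12) with z = 104.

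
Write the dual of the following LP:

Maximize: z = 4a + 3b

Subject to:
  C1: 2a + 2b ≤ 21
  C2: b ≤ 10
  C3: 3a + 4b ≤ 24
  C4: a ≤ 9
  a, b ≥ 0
Minimize: z = 21y1 + 10y2 + 24y3 + 9y4

Subject to:
  C1: -2y1 - 3y3 - y4 ≤ -4
  C2: -2y1 - y2 - 4y3 ≤ -3
  y1, y2, y3, y4 ≥ 0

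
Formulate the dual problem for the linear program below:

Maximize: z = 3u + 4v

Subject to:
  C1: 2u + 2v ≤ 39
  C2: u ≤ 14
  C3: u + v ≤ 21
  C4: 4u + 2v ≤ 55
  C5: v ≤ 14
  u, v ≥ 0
Minimize: z = 39y1 + 14y2 + 21y3 + 55y4 + 14y5

Subject to:
  C1: -2y1 - y2 - y3 - 4y4 ≤ -3
  C2: -2y1 - y3 - 2y4 - y5 ≤ -4
  y1, y2, y3, y4, y5 ≥ 0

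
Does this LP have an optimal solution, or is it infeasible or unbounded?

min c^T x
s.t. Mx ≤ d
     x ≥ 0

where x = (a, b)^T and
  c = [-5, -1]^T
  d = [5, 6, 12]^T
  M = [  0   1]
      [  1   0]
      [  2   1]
The point (6, 0) satisfies every constraint, so the LP is feasible; the constraints give a ≤ 6 and b ≤ 5, which with a, b ≥ 0 keep the feasible region inside a bounded box. A feasible, bounded LP attains a finite optimum at a vertex.

Feasible with finite optimum z* = -30 at (6, 0).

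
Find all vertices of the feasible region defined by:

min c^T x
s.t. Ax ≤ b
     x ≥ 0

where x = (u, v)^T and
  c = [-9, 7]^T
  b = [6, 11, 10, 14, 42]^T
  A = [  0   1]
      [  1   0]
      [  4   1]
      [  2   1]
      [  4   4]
Each vertex is the intersection of two constraint boundaries that also satisfies all remaining constraints:
  u = 0 and v = 0 → (0, 0)
  4u + v = 10 and v = 0 → (2.5, 0)
  v = 6 and 4u + v = 10 → (1, 6)
  v = 6 and u = 0 → (0, 6)

Vertices: (0, 0), (2.5, 0), (1, 6), (0, 6)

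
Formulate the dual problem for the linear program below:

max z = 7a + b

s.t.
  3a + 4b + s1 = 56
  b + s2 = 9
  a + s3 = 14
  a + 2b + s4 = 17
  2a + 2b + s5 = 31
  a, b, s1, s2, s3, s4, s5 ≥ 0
Minimize: z = 56y1 + 9y2 + 14y3 + 17y4 + 31y5

Subject to:
  C1: -3y1 - y3 - y4 - 2y5 ≤ -7
  C2: -4y1 - y2 - 2y4 - 2y5 ≤ -1
  y1, y2, y3, y4, y5 ≥ 0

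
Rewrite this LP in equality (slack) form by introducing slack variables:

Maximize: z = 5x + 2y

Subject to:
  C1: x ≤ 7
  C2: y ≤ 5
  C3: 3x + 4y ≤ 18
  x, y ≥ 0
max z = 5x + 2y

s.t.
  x + s1 = 7
  y + s2 = 5
  3x + 4y + s3 = 18
  x, y, s1, s2, s3 ≥ 0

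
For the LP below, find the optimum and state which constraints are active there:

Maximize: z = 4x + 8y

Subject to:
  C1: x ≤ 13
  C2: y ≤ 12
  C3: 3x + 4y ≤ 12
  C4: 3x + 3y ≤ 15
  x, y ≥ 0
Optimal: x = 0, y = 3
Slack at optimum:
  C1: slack = 13
  C2: slack = 9
  C3: slack = 0 (binding)
  C4: slack = 6
  x ≥ 0: x = 0 (binding)
  y ≥ 0: y = 3
Binding constraints: C3, x ≥ 0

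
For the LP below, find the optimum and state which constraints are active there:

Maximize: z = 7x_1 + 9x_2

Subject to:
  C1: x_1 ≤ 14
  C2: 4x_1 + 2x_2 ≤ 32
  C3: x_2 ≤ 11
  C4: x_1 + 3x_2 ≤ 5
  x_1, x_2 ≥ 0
Optimal: x_1 = 5, x_2 = 0
Binding: C4, x_2 ≥ 0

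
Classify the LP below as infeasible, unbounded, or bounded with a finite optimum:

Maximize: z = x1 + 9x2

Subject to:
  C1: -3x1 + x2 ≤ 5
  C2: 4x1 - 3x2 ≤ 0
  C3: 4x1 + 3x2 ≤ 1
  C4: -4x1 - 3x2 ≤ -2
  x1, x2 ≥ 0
C3 requires 4x1 + 3x2 ≤ 1, while C4 (-4x1 - 3x2 ≤ -2) is equivalent to 4x1 + 3x2 ≥ 2. Together they would need 2 ≤ 4x1 + 3x2 ≤ 1, which is impossible since 2 > 1. No point satisfies all constraints.

Infeasible: no point satisfies all constraints simultaneously.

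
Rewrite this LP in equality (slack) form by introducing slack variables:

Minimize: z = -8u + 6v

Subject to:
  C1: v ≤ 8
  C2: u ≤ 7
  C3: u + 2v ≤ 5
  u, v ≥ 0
min z = -8u + 6v

s.t.
  v + s1 = 8
  u + s2 = 7
  u + 2v + s3 = 5
  u, v, s1, s2, s3 ≥ 0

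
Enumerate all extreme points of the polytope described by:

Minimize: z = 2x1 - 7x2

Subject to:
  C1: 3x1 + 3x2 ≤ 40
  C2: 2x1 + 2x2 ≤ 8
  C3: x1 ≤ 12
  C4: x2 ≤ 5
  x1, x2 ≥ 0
Each vertex is the intersection of two constraint boundaries that also satisfies all remaining constraints:
  x1 = 0 and x2 = 0 → (0, 0)
  2x1 + 2x2 = 8 and x2 = 0 → (4, 0)
  2x1 + 2x2 = 8 and x1 = 0 → (0, 4)

Vertices: (0, 0), (4, 0), (0, 4)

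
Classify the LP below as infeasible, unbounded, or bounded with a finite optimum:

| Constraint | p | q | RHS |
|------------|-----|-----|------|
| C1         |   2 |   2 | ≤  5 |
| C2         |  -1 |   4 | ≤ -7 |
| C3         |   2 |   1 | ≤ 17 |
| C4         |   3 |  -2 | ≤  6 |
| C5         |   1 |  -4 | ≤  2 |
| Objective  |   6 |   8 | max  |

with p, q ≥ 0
C5 requires p - 4q ≤ 2, while C2 (-p + 4q ≤ -7) is equivalent to p - 4q ≥ 7. Together they would need 7 ≤ p - 4q ≤ 2, which is impossible since 7 > 2. No point satisfies all constraints.

The feasible region is empty; the LP is infeasible.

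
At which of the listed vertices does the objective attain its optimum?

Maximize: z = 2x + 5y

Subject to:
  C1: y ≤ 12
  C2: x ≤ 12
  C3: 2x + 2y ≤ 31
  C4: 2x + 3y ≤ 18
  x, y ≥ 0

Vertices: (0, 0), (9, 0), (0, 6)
Evaluating z = 2x + 5y at each vertex:
  (0, 0): z = 0
  (9, 0): z = 18
  (0, 6): z = 30

The largest value is z = 30, attained at (0, 6).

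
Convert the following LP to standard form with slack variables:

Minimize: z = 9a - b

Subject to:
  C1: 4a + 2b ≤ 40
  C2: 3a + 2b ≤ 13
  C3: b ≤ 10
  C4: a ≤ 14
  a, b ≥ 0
min z = 9a - b

s.t.
  4a + 2b + s1 = 40
  3a + 2b + s2 = 13
  b + s3 = 10
  a + s4 = 14
  a, b, s1, s2, s3, s4 ≥ 0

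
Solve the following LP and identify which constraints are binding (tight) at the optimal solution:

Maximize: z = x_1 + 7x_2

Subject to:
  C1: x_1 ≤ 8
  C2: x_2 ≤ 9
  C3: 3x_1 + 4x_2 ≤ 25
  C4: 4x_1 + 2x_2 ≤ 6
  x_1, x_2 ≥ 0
Optimal: x_1 = 0, x_2 = 3
Slack at optimum:
  C1: slack = 8
  C2: slack = 6
  C3: slack = 13
  C4: slack = 0 (binding)
  x_1 ≥ 0: x_1 = 0 (binding)
  x_2 ≥ 0: x_2 = 3
Binding constraints: C4, x_1 ≥ 0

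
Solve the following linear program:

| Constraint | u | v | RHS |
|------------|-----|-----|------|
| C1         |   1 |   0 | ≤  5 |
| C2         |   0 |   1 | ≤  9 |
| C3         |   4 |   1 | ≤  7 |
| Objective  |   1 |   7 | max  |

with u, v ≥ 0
Each vertex is the intersection of two constraint boundaries that also satisfies all remaining constraints:
  u = 0 and v = 0 → (0, 0)
  4u + v = 7 and v = 0 → (1.75, 0)
  4u + v = 7 and u = 0 → (0, 7)

Evaluating z = u + 7v at each vertex:
  (0, 0): z = 0
  (1.75, 0): z = 1.75
  (0, 7): z = 49

The maximum is at (0, 7) with z = 49.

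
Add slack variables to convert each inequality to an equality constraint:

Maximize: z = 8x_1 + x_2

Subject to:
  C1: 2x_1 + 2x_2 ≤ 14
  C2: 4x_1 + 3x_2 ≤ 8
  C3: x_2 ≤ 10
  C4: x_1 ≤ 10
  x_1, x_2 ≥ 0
max z = 8x_1 + x_2

s.t.
  2x_1 + 2x_2 + s1 = 14
  4x_1 + 3x_2 + s2 = 8
  x_2 + s3 = 10
  x_1 + s4 = 10
  x_1, x_2, s1, s2, s3, s4 ≥ 0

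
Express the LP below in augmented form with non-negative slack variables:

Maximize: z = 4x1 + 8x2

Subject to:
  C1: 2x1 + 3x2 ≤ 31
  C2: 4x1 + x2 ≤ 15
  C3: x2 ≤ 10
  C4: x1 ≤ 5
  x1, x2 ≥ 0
max z = 4x1 + 8x2

s.t.
  2x1 + 3x2 + s1 = 31
  4x1 + x2 + s2 = 15
  x2 + s3 = 10
  x1 + s4 = 5
  x1, x2, s1, s2, s3, s4 ≥ 0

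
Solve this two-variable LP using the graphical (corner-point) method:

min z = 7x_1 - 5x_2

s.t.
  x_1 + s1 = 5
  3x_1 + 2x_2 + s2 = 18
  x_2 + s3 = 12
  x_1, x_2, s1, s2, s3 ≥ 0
x_1 = 0, x_2 = 9, z = -45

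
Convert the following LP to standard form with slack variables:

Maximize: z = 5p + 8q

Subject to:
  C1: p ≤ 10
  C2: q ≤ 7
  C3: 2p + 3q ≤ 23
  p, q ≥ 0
max z = 5p + 8q

s.t.
  p + s1 = 10
  q + s2 = 7
  2p + 3q + s3 = 23
  p, q, s1, s2, s3 ≥ 0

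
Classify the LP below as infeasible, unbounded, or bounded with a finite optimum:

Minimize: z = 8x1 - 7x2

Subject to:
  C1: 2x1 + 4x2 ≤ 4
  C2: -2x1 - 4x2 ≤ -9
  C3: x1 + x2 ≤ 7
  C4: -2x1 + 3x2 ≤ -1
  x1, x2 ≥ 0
C1 requires 2x1 + 4x2 ≤ 4, while C2 (-2x1 - 4x2 ≤ -9) is equivalent to 2x1 + 4x2 ≥ 9. Together they would need 9 ≤ 2x1 + 4x2 ≤ 4, which is impossible since 9 > 4. No point satisfies all constraints.

Infeasible — the constraint set is empty.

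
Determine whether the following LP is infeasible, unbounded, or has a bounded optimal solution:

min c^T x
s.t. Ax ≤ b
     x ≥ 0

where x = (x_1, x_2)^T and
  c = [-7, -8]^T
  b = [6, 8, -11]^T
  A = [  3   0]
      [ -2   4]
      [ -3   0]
One constraint requires 3x_1 ≤ 6, while the constraint -3x_1 ≤ -11 is equivalent to 3x_1 ≥ 11. Together they would need 11 ≤ 3x_1 ≤ 6, which is impossible since 11 > 6. No point satisfies all constraints.

Infeasible: no point satisfies all constraints simultaneously.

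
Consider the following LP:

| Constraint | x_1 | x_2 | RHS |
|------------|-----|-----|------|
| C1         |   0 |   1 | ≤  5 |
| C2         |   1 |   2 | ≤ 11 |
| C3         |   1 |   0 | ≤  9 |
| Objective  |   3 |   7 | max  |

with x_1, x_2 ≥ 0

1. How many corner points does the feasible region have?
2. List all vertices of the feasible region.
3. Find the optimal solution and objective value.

1. 5
2. (0, 0), (9, 0), (9, 1), (1, 5), (0, 5)
3. x_1 = 1, x_2 = 5, z = 38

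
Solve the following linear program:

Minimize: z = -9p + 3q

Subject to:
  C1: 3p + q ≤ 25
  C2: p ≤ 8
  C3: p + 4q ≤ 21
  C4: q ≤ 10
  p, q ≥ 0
Each vertex is the intersection of two constraint boundaries that also satisfies all remaining constraints:
  p = 0 and q = 0 → (0, 0)
  p = 8 and q = 0 → (8, 0)
  3p + q = 25 and p = 8 → (8, 1)
  3p + q = 25 and p + 4q = 21 → (7.182, 3.455)
  p + 4q = 21 and p = 0 → (0, 5.25)

Evaluating z = -9p + 3q at each vertex:
  (0, 0): z = 0
  (8, 0): z = -72
  (8, 1): z = -69
  (7.182, 3.455): z = -54.27
  (0, 5.25): z = 15.75

The minimum is at (8, 0) with z = -72.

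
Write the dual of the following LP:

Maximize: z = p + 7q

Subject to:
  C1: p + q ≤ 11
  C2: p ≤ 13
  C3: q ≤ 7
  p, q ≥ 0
Minimize: z = 11y1 + 13y2 + 7y3

Subject to:
  C1: -y1 - y2 ≤ -1
  C2: -y1 - y3 ≤ -7
  y1, y2, y3 ≥ 0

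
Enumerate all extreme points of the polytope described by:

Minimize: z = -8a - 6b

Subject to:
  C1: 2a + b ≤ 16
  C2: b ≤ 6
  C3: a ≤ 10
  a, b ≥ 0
Each vertex is the intersection of two constraint boundaries that also satisfies all remaining constraints:
  a = 0 and b = 0 → (0, 0)
  2a + b = 16 and b = 0 → (8, 0)
  2a + b = 16 and b = 6 → (5, 6)
  b = 6 and a = 0 → (0, 6)

Vertices: (0, 0), (8, 0), (5, 6), (0, 6)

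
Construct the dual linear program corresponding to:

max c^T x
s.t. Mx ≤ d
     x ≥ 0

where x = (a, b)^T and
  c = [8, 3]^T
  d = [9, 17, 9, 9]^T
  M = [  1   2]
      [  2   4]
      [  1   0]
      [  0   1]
Minimize: z = 9y1 + 17y2 + 9y3 + 9y4

Subject to:
  C1: -y1 - 2y2 - y3 ≤ -8
  C2: -2y1 - 4y2 - y4 ≤ -3
  y1, y2, y3, y4 ≥ 0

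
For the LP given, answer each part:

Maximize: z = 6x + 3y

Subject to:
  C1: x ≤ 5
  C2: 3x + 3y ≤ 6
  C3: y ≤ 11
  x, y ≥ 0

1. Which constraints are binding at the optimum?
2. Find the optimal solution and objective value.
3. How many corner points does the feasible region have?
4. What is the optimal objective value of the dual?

1. C2, y ≥ 0
2. x = 2, y = 0, z = 12
3. 3
4. 12 (by strong duality, equal to the primal optimum)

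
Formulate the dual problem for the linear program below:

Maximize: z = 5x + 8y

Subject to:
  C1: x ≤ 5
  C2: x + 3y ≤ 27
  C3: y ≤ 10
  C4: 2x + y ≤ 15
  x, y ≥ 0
Minimize: z = 5y1 + 27y2 + 10y3 + 15y4

Subject to:
  C1: -y1 - y2 - 2y4 ≤ -5
  C2: -3y2 - y3 - y4 ≤ -8
  y1, y2, y3, y4 ≥ 0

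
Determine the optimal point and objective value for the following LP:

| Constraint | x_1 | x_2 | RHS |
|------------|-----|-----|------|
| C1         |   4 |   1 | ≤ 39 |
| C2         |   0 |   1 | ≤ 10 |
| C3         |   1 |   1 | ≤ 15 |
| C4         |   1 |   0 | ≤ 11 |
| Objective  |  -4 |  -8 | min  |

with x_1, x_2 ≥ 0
Each vertex is the intersection of two constraint boundaries that also satisfies all remaining constraints:
  x_1 = 0 and x_2 = 0 → (0, 0)
  4x_1 + x_2 = 39 and x_2 = 0 → (9.75, 0)
  4x_1 + x_2 = 39 and x_1 + x_2 = 15 → (8, 7)
  x_2 = 10 and x_1 + x_2 = 15 → (5, 10)
  x_2 = 10 and x_1 = 0 → (0, 10)

Evaluating z = -4x_1 - 8x_2 at each vertex:
  (0, 0): z = 0
  (9.75, 0): z = -39
  (8, 7): z = -88
  (5, 10): z = -100
  (0, 10): z = -80

The minimum is at (5, 10) with z = -100.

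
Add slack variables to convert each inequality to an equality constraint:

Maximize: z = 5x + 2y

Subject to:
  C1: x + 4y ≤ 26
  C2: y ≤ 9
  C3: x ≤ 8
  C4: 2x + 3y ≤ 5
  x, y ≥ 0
max z = 5x + 2y

s.t.
  x + 4y + s1 = 26
  y + s2 = 9
  x + s3 = 8
  2x + 3y + s4 = 5
  x, y, s1, s2, s3, s4 ≥ 0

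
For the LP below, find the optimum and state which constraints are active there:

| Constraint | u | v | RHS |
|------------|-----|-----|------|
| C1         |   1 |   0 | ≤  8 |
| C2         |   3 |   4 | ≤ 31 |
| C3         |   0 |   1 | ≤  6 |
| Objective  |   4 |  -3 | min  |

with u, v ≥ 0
Optimal: u = 0, v = 6
Binding: C3, u ≥ 0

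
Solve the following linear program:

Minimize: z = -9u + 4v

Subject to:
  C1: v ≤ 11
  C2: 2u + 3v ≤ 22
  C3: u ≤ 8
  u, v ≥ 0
Each vertex is the intersection of two constraint boundaries that also satisfies all remaining constraints:
  u = 0 and v = 0 → (0, 0)
  u = 8 and v = 0 → (8, 0)
  2u + 3v = 22 and u = 8 → (8, 2)
  2u + 3v = 22 and u = 0 → (0, 7.333)

Evaluating z = -9u + 4v at each vertex:
  (0, 0): z = 0
  (8, 0): z = -72
  (8, 2): z = -64
  (0, 7.333): z = 29.33

The minimum is at (8, 0) with z = -72.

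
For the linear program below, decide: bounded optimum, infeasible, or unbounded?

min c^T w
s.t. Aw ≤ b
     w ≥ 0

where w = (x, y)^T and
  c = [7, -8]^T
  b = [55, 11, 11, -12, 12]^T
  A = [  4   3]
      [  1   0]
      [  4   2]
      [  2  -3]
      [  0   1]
The point (0, 5.5) satisfies every constraint, so the LP is feasible; the constraints give x ≤ 11 and y ≤ 12, which with x, y ≥ 0 keep the feasible region inside a bounded box. A feasible, bounded LP attains a finite optimum at a vertex.

Feasible with finite optimum z* = -44 at (0, 5.5).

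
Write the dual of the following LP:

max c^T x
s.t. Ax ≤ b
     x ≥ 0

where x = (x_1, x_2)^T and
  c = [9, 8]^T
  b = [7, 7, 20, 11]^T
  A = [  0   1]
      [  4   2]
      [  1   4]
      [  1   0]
Minimize: z = 7y1 + 7y2 + 20y3 + 11y4

Subject to:
  C1: -4y2 - y3 - y4 ≤ -9
  C2: -y1 - 2y2 - 4y3 ≤ -8
  y1, y2, y3, y4 ≥ 0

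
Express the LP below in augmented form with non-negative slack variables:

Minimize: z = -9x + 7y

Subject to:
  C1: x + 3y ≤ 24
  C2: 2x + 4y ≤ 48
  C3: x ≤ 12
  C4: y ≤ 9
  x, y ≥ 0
min z = -9x + 7y

s.t.
  x + 3y + s1 = 24
  2x + 4y + s2 = 48
  x + s3 = 12
  y + s4 = 9
  x, y, s1, s2, s3, s4 ≥ 0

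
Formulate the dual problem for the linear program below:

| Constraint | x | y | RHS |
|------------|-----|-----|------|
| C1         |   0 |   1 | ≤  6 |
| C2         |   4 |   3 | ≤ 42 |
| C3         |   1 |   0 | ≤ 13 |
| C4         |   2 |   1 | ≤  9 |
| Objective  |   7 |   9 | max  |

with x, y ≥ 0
Minimize: z = 6y1 + 42y2 + 13y3 + 9y4

Subject to:
  C1: -4y2 - y3 - 2y4 ≤ -7
  C2: -y1 - 3y2 - y4 ≤ -9
  y1, y2, y3, y4 ≥ 0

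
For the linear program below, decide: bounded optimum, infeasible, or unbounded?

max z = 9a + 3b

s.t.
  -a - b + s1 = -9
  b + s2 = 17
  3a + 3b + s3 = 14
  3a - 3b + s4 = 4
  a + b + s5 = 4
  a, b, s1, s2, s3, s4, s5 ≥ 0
The row a + b + s5 = 4 with s5 ≥ 0 requires a + b ≤ 4, while the row -a - b + s1 = -9 with s1 ≥ 0 is equivalent to a + b ≥ 9. Together they would need 9 ≤ a + b ≤ 4, which is impossible since 9 > 4. No point satisfies all constraints.

The feasible region is empty; the LP is infeasible.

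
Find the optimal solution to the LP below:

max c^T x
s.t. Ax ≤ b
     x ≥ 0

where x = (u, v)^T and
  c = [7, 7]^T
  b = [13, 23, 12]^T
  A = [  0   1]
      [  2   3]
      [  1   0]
Each vertex is the intersection of two constraint boundaries that also satisfies all remaining constraints:
  u = 0 and v = 0 → (0, 0)
  2u + 3v = 23 and v = 0 → (11.5, 0)
  2u + 3v = 23 and u = 0 → (0, 7.667)

Evaluating z = 7u + 7v at each vertex:
  (0, 0): z = 0
  (11.5, 0): z = 80.5
  (0, 7.667): z = 53.67

The maximum is at (11.5, 0) with z = 80.5.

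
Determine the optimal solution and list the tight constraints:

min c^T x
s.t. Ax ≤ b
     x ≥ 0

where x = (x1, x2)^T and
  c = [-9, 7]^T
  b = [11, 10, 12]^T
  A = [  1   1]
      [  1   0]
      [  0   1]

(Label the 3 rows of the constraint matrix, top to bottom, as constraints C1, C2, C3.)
Optimal: x1 = 10, x2 = 0
Binding: C2, x2 ≥ 0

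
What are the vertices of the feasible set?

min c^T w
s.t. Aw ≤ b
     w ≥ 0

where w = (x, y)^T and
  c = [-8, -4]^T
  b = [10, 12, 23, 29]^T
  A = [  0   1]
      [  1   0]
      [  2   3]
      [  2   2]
Each vertex is the intersection of two constraint boundaries that also satisfies all remaining constraints:
  x = 0 and y = 0 → (0, 0)
  2x + 3y = 23 and y = 0 → (11.5, 0)
  2x + 3y = 23 and x = 0 → (0, 7.667)

Vertices: (0, 0), (11.5, 0), (0, 7.667)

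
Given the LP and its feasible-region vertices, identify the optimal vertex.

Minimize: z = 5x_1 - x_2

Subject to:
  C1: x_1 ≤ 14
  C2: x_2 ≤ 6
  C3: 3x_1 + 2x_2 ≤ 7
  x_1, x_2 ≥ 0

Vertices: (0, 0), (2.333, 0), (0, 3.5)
Evaluating z = 5x_1 - x_2 at each vertex:
  (0, 0): z = 0
  (2.333, 0): z = 11.67
  (0, 3.5): z = -3.5

The smallest value is z = -3.5, attained at (0, 3.5).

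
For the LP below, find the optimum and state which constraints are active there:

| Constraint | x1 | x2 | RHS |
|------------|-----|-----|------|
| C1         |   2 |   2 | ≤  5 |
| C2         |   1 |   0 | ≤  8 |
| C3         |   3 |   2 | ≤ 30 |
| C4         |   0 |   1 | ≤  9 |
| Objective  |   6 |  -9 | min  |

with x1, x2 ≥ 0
Optimal: x1 = 0, x2 = 2.5
Slack at optimum:
  C1: slack = 0 (binding)
  C2: slack = 8
  C3: slack = 25
  C4: slack = 6.5
  x1 ≥ 0: x1 = 0 (binding)
  x2 ≥ 0: x2 = 2.5
Binding constraints: C1, x1 ≥ 0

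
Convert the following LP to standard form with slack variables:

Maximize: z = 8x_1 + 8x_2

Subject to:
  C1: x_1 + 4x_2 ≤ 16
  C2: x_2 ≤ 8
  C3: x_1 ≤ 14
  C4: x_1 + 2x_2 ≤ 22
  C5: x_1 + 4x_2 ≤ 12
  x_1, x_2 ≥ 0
max z = 8x_1 + 8x_2

s.t.
  x_1 + 4x_2 + s1 = 16
  x_2 + s2 = 8
  x_1 + s3 = 14
  x_1 + 2x_2 + s4 = 22
  x_1 + 4x_2 + s5 = 12
  x_1, x_2, s1, s2, s3, s4, s5 ≥ 0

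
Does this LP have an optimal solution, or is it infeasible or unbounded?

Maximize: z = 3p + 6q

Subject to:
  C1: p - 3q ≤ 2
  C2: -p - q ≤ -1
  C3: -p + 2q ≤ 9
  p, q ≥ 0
Feasible point: (0, 1) satisfies every constraint, so the LP is feasible.
Direction d = (3, 1): for each constraint row a, a·d ≤ 0 —
  (1)(3) + (-3)(1) = 0 ≤ 0
  (-1)(3) + (-1)(1) = -4 ≤ 0
  (-1)(3) + (2)(1) = -1 ≤ 0
and d ≥ 0, so (0, 1) + t·d stays feasible for every t ≥ 0. Along this ray z = 3p + 6q changes by 15 per unit t, so z → +∞.

Unbounded: there is a feasible ray along which z → +∞.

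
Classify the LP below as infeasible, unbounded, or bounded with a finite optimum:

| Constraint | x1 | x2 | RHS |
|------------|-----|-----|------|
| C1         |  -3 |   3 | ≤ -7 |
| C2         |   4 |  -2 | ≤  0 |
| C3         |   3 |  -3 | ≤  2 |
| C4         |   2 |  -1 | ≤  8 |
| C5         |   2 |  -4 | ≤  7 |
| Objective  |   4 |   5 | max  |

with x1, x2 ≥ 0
C3 requires 3x1 - 3x2 ≤ 2, while C1 (-3x1 + 3x2 ≤ -7) is equivalent to 3x1 - 3x2 ≥ 7. Together they would need 7 ≤ 3x1 - 3x2 ≤ 2, which is impossible since 7 > 2. No point satisfies all constraints.

The feasible region is empty; the LP is infeasible.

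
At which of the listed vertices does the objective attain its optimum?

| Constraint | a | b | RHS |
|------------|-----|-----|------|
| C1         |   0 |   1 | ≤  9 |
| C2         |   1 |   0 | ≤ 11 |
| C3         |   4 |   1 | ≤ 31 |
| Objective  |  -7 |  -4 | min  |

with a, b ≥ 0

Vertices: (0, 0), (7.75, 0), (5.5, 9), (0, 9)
Evaluating z = -7a - 4b at each vertex:
  (0, 0): z = 0
  (7.75, 0): z = -54.25
  (5.5, 9): z = -74.5
  (0, 9): z = -36

The smallest value is z = -74.5, attained at (5.5, 9).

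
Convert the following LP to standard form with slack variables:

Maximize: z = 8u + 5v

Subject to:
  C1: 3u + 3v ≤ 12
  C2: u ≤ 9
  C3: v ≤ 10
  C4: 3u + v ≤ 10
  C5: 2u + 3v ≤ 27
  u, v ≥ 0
max z = 8u + 5v

s.t.
  3u + 3v + s1 = 12
  u + s2 = 9
  v + s3 = 10
  3u + v + s4 = 10
  2u + 3v + s5 = 27
  u, v, s1, s2, s3, s4, s5 ≥ 0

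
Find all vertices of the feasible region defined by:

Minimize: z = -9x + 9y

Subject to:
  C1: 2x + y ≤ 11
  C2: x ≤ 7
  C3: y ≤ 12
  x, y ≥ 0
Each vertex is the intersection of two constraint boundaries that also satisfies all remaining constraints:
  x = 0 and y = 0 → (0, 0)
  2x + y = 11 and y = 0 → (5.5, 0)
  2x + y = 11 and x = 0 → (0, 11)

Vertices: (0, 0), (5.5, 0), (0, 11)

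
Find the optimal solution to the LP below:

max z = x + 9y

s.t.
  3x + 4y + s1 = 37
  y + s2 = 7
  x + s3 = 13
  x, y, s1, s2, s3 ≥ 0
Each vertex is the intersection of two constraint boundaries that also satisfies all remaining constraints:
  x = 0 and y = 0 → (0, 0)
  3x + 4y = 37 and y = 0 → (12.33, 0)
  3x + 4y = 37 and y = 7 → (3, 7)
  y = 7 and x = 0 → (0, 7)

Evaluating z = x + 9y at each vertex:
  (0, 0): z = 0
  (12.33, 0): z = 12.33
  (3, 7): z = 66
  (0, 7): z = 63

The maximum is at (3, 7) with z = 66.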